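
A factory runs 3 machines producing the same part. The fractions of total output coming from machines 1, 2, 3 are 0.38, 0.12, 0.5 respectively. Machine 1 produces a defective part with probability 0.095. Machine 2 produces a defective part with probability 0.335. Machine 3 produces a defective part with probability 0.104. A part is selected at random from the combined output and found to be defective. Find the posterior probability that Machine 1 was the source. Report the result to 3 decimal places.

Posterior probability ≈ 0.281

P(defective|M1) = 0.095; P(defective|M2) = 0.335; P(defective|M3) = 0.104.
Prior × likelihood for each source: 0.38·0.095=0.03610, 0.12·0.335=0.04020, 0.5·0.104=0.05200. Summing gives P(defective) = 0.12830.
P(Machine 1 | defective) = 0.03610 / 0.12830 = 0.281.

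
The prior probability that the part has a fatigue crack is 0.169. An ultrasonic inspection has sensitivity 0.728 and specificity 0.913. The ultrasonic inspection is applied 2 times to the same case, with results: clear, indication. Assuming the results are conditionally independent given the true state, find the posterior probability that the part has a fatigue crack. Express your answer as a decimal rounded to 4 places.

With H the event that the part has a fatigue crack, the joint likelihood of the observed sequence is P(data|H) = 0.272·0.728 = 0.19802 and P(data|¬H) = 0.913·0.087 = 0.079431.
Bayes: P(H|data) = 0.169·0.19802 / (0.169·0.19802 + 0.831·0.079431) = 0.033465/0.099472 = 0.3364.

Posterior P(H) ≈ 0.3364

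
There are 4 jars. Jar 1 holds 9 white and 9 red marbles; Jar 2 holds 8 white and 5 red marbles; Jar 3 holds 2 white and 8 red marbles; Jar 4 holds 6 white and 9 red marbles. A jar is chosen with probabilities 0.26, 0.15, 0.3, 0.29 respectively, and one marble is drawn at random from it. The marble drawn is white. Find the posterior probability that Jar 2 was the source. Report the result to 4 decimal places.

Tabulate prior·likelihood by source: [1] prior 0.26, lik 0.5, product 0.1300; [2] prior 0.15, lik 0.6154, product 0.09231; [3] prior 0.3, lik 0.2, product 0.06000; [4] prior 0.29, lik 0.4, product 0.1160.
Normalizing constant = 0.39831; the posterior for Jar 2 is its product over the sum, 0.09231/0.39831 = 0.2317.

Posterior probability ≈ 0.2317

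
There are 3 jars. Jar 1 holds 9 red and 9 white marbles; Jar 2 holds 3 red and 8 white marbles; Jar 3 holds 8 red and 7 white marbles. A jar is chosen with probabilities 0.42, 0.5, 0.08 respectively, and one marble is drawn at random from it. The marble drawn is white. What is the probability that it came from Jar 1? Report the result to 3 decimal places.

Posterior probability ≈ 0.344

P(white|Jar 1) = 0.5; P(white|Jar 2) = 0.7273; P(white|Jar 3) = 0.4667.
Prior × likelihood for each source: 0.42·0.5=0.2100, 0.5·0.7273=0.3636, 0.08·0.4667=0.03733. Summing gives P(white) = 0.61097.
P(Jar 1 | white) = 0.2100 / 0.61097 = 0.344.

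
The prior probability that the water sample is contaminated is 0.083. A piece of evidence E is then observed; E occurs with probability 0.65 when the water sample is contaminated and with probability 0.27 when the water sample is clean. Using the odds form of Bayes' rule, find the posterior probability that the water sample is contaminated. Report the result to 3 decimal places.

Posterior probability ≈ 0.179

Prior odds = 0.083/(1−0.083) = 0.090513. In log-odds, ln(0.090513) = -2.4023.
Add log likelihood ratio: ln(2.4074) = 0.87855.
Posterior log-odds = -1.5237, so posterior odds = exp(-1.5237) = 0.21790. Converting, P(H|E) = 0.21790/1.2179 = 0.179.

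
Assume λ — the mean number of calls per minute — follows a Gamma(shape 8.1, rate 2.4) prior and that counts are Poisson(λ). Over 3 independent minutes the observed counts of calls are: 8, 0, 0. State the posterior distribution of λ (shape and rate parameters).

Posterior: Gamma(shape=16.1, rate=5.4)

The Poisson likelihood adds the total count to the shape and the number of exposure periods to the rate. Here ∑xᵢ = 8 and n = 3, so shape 8.1→16.1 and rate 2.4→5.4.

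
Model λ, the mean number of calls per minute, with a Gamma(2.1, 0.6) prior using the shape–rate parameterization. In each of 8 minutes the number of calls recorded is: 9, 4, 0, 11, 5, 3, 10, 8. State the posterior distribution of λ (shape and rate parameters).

The Poisson likelihood adds the total count to the shape and the number of exposure periods to the rate. Here ∑xᵢ = 50 and n = 8, so shape 2.1→52.1 and rate 0.6→8.6.

Posterior: Gamma(shape=52.1, rate=8.6)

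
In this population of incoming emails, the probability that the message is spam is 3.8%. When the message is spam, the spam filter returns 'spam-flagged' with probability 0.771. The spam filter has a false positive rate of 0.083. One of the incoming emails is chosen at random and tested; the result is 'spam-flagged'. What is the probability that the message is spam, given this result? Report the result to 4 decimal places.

P(H | E) ≈ 0.2684

Write H for 'the message is spam'. Prior odds H:¬H = 0.038/0.962 = 0.039501. For the 'spam-flagged' outcome, the likelihood ratio is 0.771/0.083 = 9.2892.
Posterior odds = 0.039501 × 9.2892 = 0.36693, so P(H|E) = 0.36693/(1+0.36693) = 0.2684.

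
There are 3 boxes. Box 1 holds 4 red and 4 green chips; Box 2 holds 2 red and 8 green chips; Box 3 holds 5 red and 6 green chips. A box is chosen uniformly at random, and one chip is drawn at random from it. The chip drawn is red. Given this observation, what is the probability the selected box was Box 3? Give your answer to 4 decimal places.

Posterior probability ≈ 0.3937

Tabulate prior·likelihood by source: [1] prior 0.333333, lik 0.5, product 0.1667; [2] prior 0.333333, lik 0.2, product 0.06667; [3] prior 0.333333, lik 0.4545, product 0.1515.
Normalizing constant = 0.38485; the posterior for Box 3 is its product over the sum, 0.1515/0.38485 = 0.3937.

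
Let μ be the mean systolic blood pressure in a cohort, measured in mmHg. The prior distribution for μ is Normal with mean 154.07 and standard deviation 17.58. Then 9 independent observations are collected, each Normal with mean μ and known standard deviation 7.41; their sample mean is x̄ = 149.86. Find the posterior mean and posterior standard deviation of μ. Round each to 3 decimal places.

Posterior mean ≈ 149.941; posterior SD ≈ 2.446

With known σ, the Normal prior is conjugate. Weight on the data is w = (n/σ²)/(n/σ² + 1/τ₀²) = 0.163910/(0.163910+0.00323566) = 0.98064.
Posterior mean = w·x̄ + (1−w)·μ₀ = 0.98064·149.86 + 0.019358·154.07 = 149.941. Posterior variance = 1/(0.163910+0.00323566) = 5.98280, so SD = 2.446.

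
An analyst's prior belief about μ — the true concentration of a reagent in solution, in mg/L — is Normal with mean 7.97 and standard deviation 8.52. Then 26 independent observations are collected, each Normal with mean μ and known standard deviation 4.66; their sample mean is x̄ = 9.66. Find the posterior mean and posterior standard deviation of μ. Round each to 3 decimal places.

Posterior mean ≈ 9.641; posterior SD ≈ 0.909

With known σ, the Normal prior is conjugate. Weight on the data is w = (n/σ²)/(n/σ² + 1/τ₀²) = 1.19730/(1.19730+0.0137759) = 0.98863.
Posterior mean = w·x̄ + (1−w)·μ₀ = 0.98863·9.66 + 0.011375·7.97 = 9.641. Posterior variance = 1/(1.19730+0.0137759) = 0.825715, so SD = 0.909.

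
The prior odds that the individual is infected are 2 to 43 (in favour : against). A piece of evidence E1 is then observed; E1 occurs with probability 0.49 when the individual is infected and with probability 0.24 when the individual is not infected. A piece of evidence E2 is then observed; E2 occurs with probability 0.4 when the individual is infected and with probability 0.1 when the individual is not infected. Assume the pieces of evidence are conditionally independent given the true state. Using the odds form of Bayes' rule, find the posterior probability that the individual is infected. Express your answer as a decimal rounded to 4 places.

Prior odds = 2/43 = 0.046512.
Likelihood ratio for E1 = 0.49/0.24 = 2.0417.
Likelihood ratio for E2 = 0.4/0.1 = 4.0000.
Posterior odds = prior odds × LR₁ × LR₂ = 0.37984.
Posterior probability = odds/(1+odds) = 0.37984/1.3798 = 0.2753.

Posterior probability ≈ 0.2753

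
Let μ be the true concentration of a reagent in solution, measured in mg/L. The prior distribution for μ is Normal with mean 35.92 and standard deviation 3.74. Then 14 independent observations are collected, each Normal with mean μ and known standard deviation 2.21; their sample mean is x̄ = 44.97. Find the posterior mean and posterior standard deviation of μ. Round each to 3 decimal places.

Posterior mean ≈ 44.750; posterior SD ≈ 0.583

Prior precision 1/τ₀² = 1/3.74² = 0.0714919; data precision n/σ² = 14/2.21² = 2.86644.
Posterior precision = 0.0714919 + 2.86644 = 2.93794, giving posterior SD = 1/√2.93794 = 0.583.
Posterior mean = (0.0714919·35.92 + 2.86644·44.97) / 2.93794 = 44.750.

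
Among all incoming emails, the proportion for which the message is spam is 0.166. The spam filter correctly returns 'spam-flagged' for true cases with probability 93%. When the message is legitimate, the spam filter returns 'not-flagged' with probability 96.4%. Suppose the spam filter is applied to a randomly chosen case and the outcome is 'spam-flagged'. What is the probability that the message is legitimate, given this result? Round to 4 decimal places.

P(¬H | E) ≈ 0.1628

Let H be the event that the message is spam. P(H) = 0.166, so P(¬H) = 0.834. With E the 'spam-flagged' result, P(E|H) = 0.93 and P(E|¬H) = 0.036.
P(E) = 0.93·0.166 + 0.036·0.834 = 0.15438 + 0.030024 = 0.18440.
By Bayes' theorem, P(H|E) = 0.15438 / 0.18440 = 0.8372. Hence P(¬H|E) = 1 − 0.8372 = 0.1628.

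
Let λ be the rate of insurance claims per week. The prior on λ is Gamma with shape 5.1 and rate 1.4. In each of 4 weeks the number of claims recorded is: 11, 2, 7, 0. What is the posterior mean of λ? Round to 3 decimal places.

Posterior mean ≈ 4.648

The Poisson likelihood adds the total count to the shape and the number of exposure periods to the rate. Here ∑xᵢ = 20 and n = 4, so shape 5.1→25.1 and rate 1.4→5.4.
Posterior mean = shape/rate = 25.1/5.4 = 4.648.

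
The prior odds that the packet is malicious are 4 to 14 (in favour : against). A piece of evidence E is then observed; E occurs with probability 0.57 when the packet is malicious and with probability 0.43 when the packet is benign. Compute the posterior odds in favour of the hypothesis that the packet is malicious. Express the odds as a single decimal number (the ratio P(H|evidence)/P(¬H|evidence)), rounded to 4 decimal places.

Prior odds = 4/14 = 0.28571. In log-odds, ln(0.28571) = -1.2528.
Add log likelihood ratio: ln(1.3256) = 0.28185.
Posterior log-odds = -0.97091, so posterior odds = exp(-0.97091) = 0.37874.

Posterior odds ≈ 0.3787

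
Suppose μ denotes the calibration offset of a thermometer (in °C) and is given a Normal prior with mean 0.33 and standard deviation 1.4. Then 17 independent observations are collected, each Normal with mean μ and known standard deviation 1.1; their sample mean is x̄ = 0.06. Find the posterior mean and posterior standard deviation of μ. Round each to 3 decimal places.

Posterior mean ≈ 0.069; posterior SD ≈ 0.262

With known σ, the Normal prior is conjugate. Weight on the data is w = (n/σ²)/(n/σ² + 1/τ₀²) = 14.0496/(14.0496+0.510204) = 0.96496.
Posterior mean = w·x̄ + (1−w)·μ₀ = 0.96496·0.06 + 0.035042·0.33 = 0.069. Posterior variance = 1/(14.0496+0.510204) = 0.0686823, so SD = 0.262.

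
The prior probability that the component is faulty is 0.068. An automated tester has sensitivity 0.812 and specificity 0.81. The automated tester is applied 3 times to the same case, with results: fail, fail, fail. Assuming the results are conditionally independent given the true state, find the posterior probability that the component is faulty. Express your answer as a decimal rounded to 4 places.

Posterior P(H) ≈ 0.8506

With H the event that the component is faulty, the joint likelihood of the observed sequence is P(data|H) = 0.812·0.812·0.812 = 0.53539 and P(data|¬H) = 0.19·0.19·0.19 = 0.0068590.
Bayes: P(H|data) = 0.068·0.53539 / (0.068·0.53539 + 0.932·0.0068590) = 0.036406/0.042799 = 0.8506.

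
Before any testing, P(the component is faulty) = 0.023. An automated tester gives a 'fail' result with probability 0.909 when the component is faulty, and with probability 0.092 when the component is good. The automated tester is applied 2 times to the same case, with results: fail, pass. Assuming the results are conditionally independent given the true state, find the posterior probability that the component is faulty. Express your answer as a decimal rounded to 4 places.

With H the event that the component is faulty, the joint likelihood of the observed sequence is P(data|H) = 0.909·0.091 = 0.082719 and P(data|¬H) = 0.092·0.908 = 0.083536.
Bayes: P(H|data) = 0.023·0.082719 / (0.023·0.082719 + 0.977·0.083536) = 0.0019025/0.083517 = 0.0228.

Posterior P(H) ≈ 0.0228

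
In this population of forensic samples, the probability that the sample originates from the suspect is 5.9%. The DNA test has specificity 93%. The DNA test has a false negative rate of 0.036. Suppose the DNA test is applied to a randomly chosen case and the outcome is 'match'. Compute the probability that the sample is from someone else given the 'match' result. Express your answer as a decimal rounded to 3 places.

P(¬H | E) ≈ 0.537

Write H for 'the sample originates from the suspect'. Prior odds H:¬H = 0.059/0.941 = 0.062699. For the 'match' outcome, the likelihood ratio is 0.964/0.07 = 13.771.
Posterior odds = 0.062699 × 13.771 = 0.86346, so P(H|E) = 0.86346/(1+0.86346) = 0.463. Then P(¬H|E) = 1 − 0.463 = 0.537.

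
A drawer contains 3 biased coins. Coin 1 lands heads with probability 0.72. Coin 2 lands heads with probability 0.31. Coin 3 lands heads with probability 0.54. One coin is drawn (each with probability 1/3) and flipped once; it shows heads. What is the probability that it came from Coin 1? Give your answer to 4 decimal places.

Tabulate prior·likelihood by source: [1] prior 0.333333, lik 0.72, product 0.2400; [2] prior 0.333333, lik 0.31, product 0.1033; [3] prior 0.333333, lik 0.54, product 0.1800.
Normalizing constant = 0.52333; the posterior for Coin 1 is its product over the sum, 0.2400/0.52333 = 0.4586.

Posterior probability ≈ 0.4586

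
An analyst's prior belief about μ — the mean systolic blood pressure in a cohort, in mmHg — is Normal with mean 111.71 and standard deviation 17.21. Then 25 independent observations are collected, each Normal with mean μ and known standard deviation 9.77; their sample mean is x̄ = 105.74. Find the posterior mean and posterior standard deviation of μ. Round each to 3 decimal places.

Posterior mean ≈ 105.816; posterior SD ≈ 1.942

With known σ, the Normal prior is conjugate. Weight on the data is w = (n/σ²)/(n/σ² + 1/τ₀²) = 0.261909/(0.261909+0.00337628) = 0.98727.
Posterior mean = w·x̄ + (1−w)·μ₀ = 0.98727·105.74 + 0.012727·111.71 = 105.816. Posterior variance = 1/(0.261909+0.00337628) = 3.76952, so SD = 1.942.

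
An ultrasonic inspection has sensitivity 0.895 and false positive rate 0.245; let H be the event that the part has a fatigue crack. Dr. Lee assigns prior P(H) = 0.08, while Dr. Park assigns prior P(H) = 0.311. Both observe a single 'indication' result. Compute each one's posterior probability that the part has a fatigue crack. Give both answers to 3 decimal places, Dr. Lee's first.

The likelihood ratio for an 'indication' result is 0.895/0.245 = 3.6531.
Dr. Lee: prior odds 0.08/0.92 = 0.086957; posterior odds 0.31766; posterior probability 0.241.
Dr. Park: prior odds 0.311/0.689 = 0.45138; posterior odds 1.6489; posterior probability 0.622.

Dr. Lee: 0.241; Dr. Park: 0.622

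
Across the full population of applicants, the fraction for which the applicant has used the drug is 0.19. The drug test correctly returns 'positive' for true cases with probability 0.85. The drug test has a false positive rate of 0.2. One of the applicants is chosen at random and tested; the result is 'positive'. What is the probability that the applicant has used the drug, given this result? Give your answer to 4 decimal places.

Write H for 'the applicant has used the drug'. Prior odds H:¬H = 0.19/0.81 = 0.23457. For the 'positive' outcome, the likelihood ratio is 0.85/0.2 = 4.2500.
Posterior odds = 0.23457 × 4.2500 = 0.99691, so P(H|E) = 0.99691/(1+0.99691) = 0.4992.

P(H | E) ≈ 0.4992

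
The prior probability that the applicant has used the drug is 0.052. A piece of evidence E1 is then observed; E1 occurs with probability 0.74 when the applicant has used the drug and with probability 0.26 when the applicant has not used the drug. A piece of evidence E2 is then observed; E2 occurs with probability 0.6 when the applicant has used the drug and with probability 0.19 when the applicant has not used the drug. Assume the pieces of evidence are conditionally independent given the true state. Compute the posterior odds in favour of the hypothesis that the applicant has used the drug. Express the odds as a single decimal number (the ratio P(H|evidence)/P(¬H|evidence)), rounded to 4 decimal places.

Posterior odds ≈ 0.4930

Prior odds = 0.052/(1−0.052) = 0.054852.
Likelihood ratio for E1 = 0.74/0.26 = 2.8462.
Likelihood ratio for E2 = 0.6/0.19 = 3.1579.
Posterior odds = prior odds × LR₁ × LR₂ = 0.49300.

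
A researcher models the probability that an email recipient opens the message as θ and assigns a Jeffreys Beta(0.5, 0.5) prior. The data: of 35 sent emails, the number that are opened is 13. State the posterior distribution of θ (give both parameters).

Posterior: Beta(13.5, 22.5)

The binomial likelihood is conjugate to the Beta prior: with 13 successes and 22 failures, the posterior is Beta(0.5+13, 0.5+22) = Beta(13.5, 22.5).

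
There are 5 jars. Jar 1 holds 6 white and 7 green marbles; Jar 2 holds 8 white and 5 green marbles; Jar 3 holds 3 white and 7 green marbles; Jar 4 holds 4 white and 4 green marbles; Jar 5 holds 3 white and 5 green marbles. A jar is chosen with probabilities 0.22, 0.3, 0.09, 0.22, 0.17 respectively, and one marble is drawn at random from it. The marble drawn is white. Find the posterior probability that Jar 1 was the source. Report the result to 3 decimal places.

P(white|Jar 1) = 0.4615; P(white|Jar 2) = 0.6154; P(white|Jar 3) = 0.3; P(white|Jar 4) = 0.5; P(white|Jar 5) = 0.375.
Prior × likelihood for each source: 0.22·0.4615=0.1015, 0.3·0.6154=0.1846, 0.09·0.3=0.02700, 0.22·0.5=0.1100, 0.17·0.375=0.06375. Summing gives P(white) = 0.48690.
P(Jar 1 | white) = 0.1015 / 0.48690 = 0.209.

Posterior probability ≈ 0.209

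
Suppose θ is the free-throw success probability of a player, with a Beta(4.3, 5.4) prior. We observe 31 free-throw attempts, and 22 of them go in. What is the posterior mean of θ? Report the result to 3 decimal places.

Observing 22 successes and 9 failures updates Beta(4.3, 5.4) by adding the success and failure counts to the two shape parameters: α = 4.3+22 = 26.3, β = 5.4+9 = 14.4.
E[θ | data] = 26.3/(26.3+14.4) = 0.646.

Posterior mean ≈ 0.646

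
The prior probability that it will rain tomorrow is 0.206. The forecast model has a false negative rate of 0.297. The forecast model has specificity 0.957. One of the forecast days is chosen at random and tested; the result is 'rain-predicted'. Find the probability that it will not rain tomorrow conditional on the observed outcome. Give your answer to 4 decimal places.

P(¬H | E) ≈ 0.1908

Let H be the event that it will rain tomorrow. P(H) = 0.206, so P(¬H) = 0.794. With E the 'rain-predicted' result, P(E|H) = 0.703 and P(E|¬H) = 0.043.
P(E) = 0.703·0.206 + 0.043·0.794 = 0.14482 + 0.034142 = 0.17896.
By Bayes' theorem, P(H|E) = 0.14482 / 0.17896 = 0.8092. Hence P(¬H|E) = 1 − 0.8092 = 0.1908.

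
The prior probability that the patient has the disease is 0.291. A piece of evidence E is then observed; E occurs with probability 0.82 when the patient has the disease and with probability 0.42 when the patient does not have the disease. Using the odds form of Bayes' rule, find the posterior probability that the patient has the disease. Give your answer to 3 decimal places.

Prior odds = 0.291/(1−0.291) = 0.41044.
Likelihood ratio for E = 0.82/0.42 = 1.9524.
Posterior odds = prior odds × LR = 0.80133.
Posterior probability = odds/(1+odds) = 0.80133/1.8013 = 0.445.

Posterior probability ≈ 0.445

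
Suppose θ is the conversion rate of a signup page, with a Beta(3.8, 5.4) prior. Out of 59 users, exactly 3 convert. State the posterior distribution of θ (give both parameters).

The binomial likelihood is conjugate to the Beta prior: with 3 successes and 56 failures, the posterior is Beta(3.8+3, 5.4+56) = Beta(6.8, 61.4).

Posterior: Beta(6.8, 61.4)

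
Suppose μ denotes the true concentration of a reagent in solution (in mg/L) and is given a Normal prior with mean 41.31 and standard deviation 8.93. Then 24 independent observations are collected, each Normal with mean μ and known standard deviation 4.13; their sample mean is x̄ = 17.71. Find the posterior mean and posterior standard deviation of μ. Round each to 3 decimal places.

With known σ, the Normal prior is conjugate. Weight on the data is w = (n/σ²)/(n/σ² + 1/τ₀²) = 1.40706/(1.40706+0.0125400) = 0.99117.
Posterior mean = w·x̄ + (1−w)·μ₀ = 0.99117·17.71 + 0.0088335·41.31 = 17.918. Posterior variance = 1/(1.40706+0.0125400) = 0.704426, so SD = 0.839.

Posterior mean ≈ 17.918; posterior SD ≈ 0.839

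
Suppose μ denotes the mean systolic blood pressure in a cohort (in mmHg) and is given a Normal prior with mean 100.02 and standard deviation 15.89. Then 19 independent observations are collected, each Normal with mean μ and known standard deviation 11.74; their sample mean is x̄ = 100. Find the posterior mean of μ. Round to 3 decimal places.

Prior precision 1/τ₀² = 1/15.89² = 0.00396052; data precision n/σ² = 19/11.74² = 0.137853.
Posterior precision = 0.00396052 + 0.137853 = 0.141814.
Posterior mean = (0.00396052·100.02 + 0.137853·100) / 0.141814 = 100.001.

Posterior mean ≈ 100.001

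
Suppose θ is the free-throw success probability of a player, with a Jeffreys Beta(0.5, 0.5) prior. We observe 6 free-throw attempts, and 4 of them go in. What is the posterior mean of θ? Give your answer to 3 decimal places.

The binomial likelihood is conjugate to the Beta prior: with 4 successes and 2 failures, the posterior is Beta(0.5+4, 0.5+2) = Beta(4.5, 2.5).
E[θ | data] = 4.5/(4.5+2.5) = 0.643.

Posterior mean ≈ 0.643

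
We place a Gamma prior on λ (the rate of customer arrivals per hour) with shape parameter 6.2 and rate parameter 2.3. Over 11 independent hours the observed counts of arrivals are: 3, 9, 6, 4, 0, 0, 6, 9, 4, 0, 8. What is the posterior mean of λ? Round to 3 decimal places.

Posterior mean ≈ 4.150

The Poisson likelihood adds the total count to the shape and the number of exposure periods to the rate. Here ∑xᵢ = 49 and n = 11, so shape 6.2→55.2 and rate 2.3→13.3.
Posterior mean = shape/rate = 55.2/13.3 = 4.150.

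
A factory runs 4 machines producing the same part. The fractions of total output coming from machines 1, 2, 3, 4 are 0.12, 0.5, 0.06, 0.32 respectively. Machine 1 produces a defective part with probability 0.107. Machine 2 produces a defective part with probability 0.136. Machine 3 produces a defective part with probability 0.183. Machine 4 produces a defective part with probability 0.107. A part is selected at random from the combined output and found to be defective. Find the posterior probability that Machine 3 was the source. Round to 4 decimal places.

Posterior probability ≈ 0.0871

Tabulate prior·likelihood by source: [1] prior 0.12, lik 0.107, product 0.01284; [2] prior 0.5, lik 0.136, product 0.06800; [3] prior 0.06, lik 0.183, product 0.01098; [4] prior 0.32, lik 0.107, product 0.03424.
Normalizing constant = 0.12606; the posterior for Machine 3 is its product over the sum, 0.01098/0.12606 = 0.0871.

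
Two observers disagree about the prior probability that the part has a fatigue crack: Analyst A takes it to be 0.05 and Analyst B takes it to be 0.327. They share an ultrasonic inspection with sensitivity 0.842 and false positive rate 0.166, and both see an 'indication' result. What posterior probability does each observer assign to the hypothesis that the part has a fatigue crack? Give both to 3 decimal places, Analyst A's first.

Analyst A: 0.211; Analyst B: 0.711

P('+'|H) = 0.842, P('+'|¬H) = 0.166.
Analyst A: numerator 0.842·0.05 = 0.042100; evidence = 0.042100+0.166·0.95 = 0.19980; posterior = 0.211.
Analyst B: numerator 0.842·0.327 = 0.27533; evidence = 0.27533+0.166·0.673 = 0.38705; posterior = 0.711.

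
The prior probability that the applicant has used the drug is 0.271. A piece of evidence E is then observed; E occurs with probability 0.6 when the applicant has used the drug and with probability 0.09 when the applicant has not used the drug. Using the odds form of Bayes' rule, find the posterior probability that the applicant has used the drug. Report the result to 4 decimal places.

Prior odds = 0.271/(1−0.271) = 0.37174. In log-odds, ln(0.37174) = -0.98955.
Add log likelihood ratio: ln(6.6667) = 1.8971.
Posterior log-odds = 0.90757, so posterior odds = exp(0.90757) = 2.4783. Converting, P(H|E) = 2.4783/3.4783 = 0.7125.

Posterior probability ≈ 0.7125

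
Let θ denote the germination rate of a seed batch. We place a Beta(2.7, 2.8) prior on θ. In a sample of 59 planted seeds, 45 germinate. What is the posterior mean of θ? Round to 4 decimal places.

Observing 45 successes and 14 failures updates Beta(2.7, 2.8) by adding the success and failure counts to the two shape parameters: α = 2.7+45 = 47.7, β = 2.8+14 = 16.8.
Posterior mean = α/(α+β) = 47.7/64.5 = 0.7395.

Posterior mean ≈ 0.7395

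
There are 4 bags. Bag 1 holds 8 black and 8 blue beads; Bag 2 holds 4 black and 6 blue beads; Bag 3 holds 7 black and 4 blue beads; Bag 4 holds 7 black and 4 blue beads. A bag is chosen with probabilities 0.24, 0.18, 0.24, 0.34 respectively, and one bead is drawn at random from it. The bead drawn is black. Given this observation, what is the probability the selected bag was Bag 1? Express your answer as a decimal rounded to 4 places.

Posterior probability ≈ 0.2139

P(black|Bag 1) = 0.5; P(black|Bag 2) = 0.4; P(black|Bag 3) = 0.6364; P(black|Bag 4) = 0.6364.
Prior × likelihood for each source: 0.24·0.5=0.1200, 0.18·0.4=0.07200, 0.24·0.6364=0.1527, 0.34·0.6364=0.2164. Summing gives P(black) = 0.56109.
P(Bag 1 | black) = 0.1200 / 0.56109 = 0.2139.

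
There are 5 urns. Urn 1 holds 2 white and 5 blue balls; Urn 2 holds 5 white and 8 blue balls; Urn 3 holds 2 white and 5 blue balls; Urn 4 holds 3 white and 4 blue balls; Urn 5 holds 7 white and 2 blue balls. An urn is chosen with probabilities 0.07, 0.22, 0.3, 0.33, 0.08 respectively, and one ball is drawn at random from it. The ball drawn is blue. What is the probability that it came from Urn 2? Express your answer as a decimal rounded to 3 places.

Posterior probability ≈ 0.223

Tabulate prior·likelihood by source: [1] prior 0.07, lik 0.7143, product 0.05000; [2] prior 0.22, lik 0.6154, product 0.1354; [3] prior 0.3, lik 0.7143, product 0.2143; [4] prior 0.33, lik 0.5714, product 0.1886; [5] prior 0.08, lik 0.2222, product 0.01778.
Normalizing constant = 0.60602; the posterior for Urn 2 is its product over the sum, 0.1354/0.60602 = 0.223.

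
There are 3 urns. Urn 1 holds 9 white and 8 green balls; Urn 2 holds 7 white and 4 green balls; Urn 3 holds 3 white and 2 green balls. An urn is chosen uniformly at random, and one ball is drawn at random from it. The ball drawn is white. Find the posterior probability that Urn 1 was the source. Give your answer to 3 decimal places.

Posterior probability ≈ 0.300

Tabulate prior·likelihood by source: [1] prior 0.333333, lik 0.5294, product 0.1765; [2] prior 0.333333, lik 0.6364, product 0.2121; [3] prior 0.333333, lik 0.6, product 0.2000.
Normalizing constant = 0.58859; the posterior for Urn 1 is its product over the sum, 0.1765/0.58859 = 0.300.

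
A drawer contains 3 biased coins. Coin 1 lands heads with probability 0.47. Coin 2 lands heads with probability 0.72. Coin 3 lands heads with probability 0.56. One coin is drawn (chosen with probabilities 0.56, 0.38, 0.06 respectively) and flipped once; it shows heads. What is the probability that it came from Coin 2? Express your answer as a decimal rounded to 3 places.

Posterior probability ≈ 0.480

P(heads|C1) = 0.47; P(heads|C2) = 0.72; P(heads|C3) = 0.56.
Prior × likelihood for each source: 0.56·0.47=0.2632, 0.38·0.72=0.2736, 0.06·0.56=0.03360. Summing gives P(heads) = 0.57040.
P(Coin 2 | heads) = 0.2736 / 0.57040 = 0.480.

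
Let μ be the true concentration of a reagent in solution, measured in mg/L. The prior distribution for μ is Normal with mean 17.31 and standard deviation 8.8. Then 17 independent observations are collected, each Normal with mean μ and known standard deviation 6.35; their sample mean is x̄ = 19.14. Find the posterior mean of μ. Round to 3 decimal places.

Posterior mean ≈ 19.086

With known σ, the Normal prior is conjugate. Weight on the data is w = (n/σ²)/(n/σ² + 1/τ₀²) = 0.421601/(0.421601+0.0129132) = 0.97028.
Posterior mean = w·x̄ + (1−w)·μ₀ = 0.97028·19.14 + 0.029719·17.31 = 19.086.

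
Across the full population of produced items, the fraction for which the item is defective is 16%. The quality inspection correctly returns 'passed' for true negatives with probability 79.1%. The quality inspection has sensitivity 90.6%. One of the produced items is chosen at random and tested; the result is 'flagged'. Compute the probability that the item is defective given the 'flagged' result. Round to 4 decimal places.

Write H for 'the item is defective'. Prior odds H:¬H = 0.16/0.84 = 0.19048. For the 'flagged' outcome, the likelihood ratio is 0.906/0.209 = 4.3349.
Posterior odds = 0.19048 × 4.3349 = 0.82570, so P(H|E) = 0.82570/(1+0.82570) = 0.4523.

P(H | E) ≈ 0.4523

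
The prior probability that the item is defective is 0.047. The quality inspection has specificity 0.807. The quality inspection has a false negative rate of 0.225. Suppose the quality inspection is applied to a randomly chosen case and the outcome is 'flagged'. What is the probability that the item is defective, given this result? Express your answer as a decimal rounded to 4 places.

Let H be the event that the item is defective. P(H) = 0.047, so P(¬H) = 0.953. With E the 'flagged' result, P(E|H) = 0.775 and P(E|¬H) = 0.193.
P(E) = 0.775·0.047 + 0.193·0.953 = 0.036425 + 0.18393 = 0.22035.
By Bayes' theorem, P(H|E) = 0.036425 / 0.22035 = 0.1653.

P(H | E) ≈ 0.1653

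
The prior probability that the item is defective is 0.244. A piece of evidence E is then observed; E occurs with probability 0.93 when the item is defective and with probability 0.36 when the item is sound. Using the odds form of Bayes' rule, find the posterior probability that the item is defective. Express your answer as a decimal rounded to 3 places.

Posterior probability ≈ 0.455

Prior odds = 0.244/(1−0.244) = 0.32275.
Likelihood ratio for E = 0.93/0.36 = 2.5833.
Posterior odds = prior odds × LR = 0.83377.
Posterior probability = odds/(1+odds) = 0.83377/1.8338 = 0.455.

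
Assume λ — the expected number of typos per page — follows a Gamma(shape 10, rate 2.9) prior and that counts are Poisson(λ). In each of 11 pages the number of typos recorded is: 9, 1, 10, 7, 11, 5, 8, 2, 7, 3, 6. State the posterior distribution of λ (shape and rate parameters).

Posterior: Gamma(shape=79, rate=13.9)

Total count ∑xᵢ = 69 over n = 11 pages.
Gamma is conjugate to the Poisson likelihood: posterior is Gamma(shape = 10+69 = 79, rate = 2.9+11 = 13.9).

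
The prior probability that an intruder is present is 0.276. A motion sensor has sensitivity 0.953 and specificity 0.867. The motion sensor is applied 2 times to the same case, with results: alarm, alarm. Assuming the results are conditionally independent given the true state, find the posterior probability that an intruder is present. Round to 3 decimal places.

With H the event that an intruder is present, the joint likelihood of the observed sequence is P(data|H) = 0.953·0.953 = 0.90821 and P(data|¬H) = 0.133·0.133 = 0.017689.
Bayes: P(H|data) = 0.276·0.90821 / (0.276·0.90821 + 0.724·0.017689) = 0.25067/0.26347 = 0.9514.

Posterior P(H) ≈ 0.951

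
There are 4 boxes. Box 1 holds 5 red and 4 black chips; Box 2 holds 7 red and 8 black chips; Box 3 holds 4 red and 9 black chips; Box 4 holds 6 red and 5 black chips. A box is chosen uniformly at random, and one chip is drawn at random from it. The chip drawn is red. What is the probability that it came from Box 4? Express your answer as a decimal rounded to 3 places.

P(red|Box 1) = 0.5556; P(red|Box 2) = 0.4667; P(red|Box 3) = 0.3077; P(red|Box 4) = 0.5455.
Prior × likelihood for each source: 0.25·0.5556=0.1389, 0.25·0.4667=0.1167, 0.25·0.3077=0.07692, 0.25·0.5455=0.1364. Summing gives P(red) = 0.46884.
P(Box 4 | red) = 0.1364 / 0.46884 = 0.291.

Posterior probability ≈ 0.291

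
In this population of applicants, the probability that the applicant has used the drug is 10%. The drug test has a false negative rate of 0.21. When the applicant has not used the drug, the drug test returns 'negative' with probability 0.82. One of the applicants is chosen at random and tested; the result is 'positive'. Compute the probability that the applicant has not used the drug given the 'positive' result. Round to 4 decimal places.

Write H for 'the applicant has used the drug'. Prior odds H:¬H = 0.1/0.9 = 0.11111. For the 'positive' outcome, the likelihood ratio is 0.79/0.18 = 4.3889.
Posterior odds = 0.11111 × 4.3889 = 0.48765, so P(H|E) = 0.48765/(1+0.48765) = 0.3278. Then P(¬H|E) = 1 − 0.3278 = 0.6722.

P(¬H | E) ≈ 0.6722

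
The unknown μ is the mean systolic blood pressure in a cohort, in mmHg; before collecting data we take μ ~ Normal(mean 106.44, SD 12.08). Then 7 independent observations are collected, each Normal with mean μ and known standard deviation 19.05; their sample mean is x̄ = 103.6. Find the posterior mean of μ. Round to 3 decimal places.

Prior precision 1/τ₀² = 1/12.08² = 0.00685277; data precision n/σ² = 7/19.05² = 0.0192889.
Posterior precision = 0.00685277 + 0.0192889 = 0.0261417.
Posterior mean = (0.00685277·106.44 + 0.0192889·103.6) / 0.0261417 = 104.344.

Posterior mean ≈ 104.344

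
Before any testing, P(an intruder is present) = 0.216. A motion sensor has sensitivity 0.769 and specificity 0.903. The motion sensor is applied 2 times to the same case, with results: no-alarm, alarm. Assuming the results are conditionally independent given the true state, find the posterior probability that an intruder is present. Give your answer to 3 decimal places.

With H the event that an intruder is present, the joint likelihood of the observed sequence is P(data|H) = 0.231·0.769 = 0.17764 and P(data|¬H) = 0.903·0.097 = 0.087591.
Bayes: P(H|data) = 0.216·0.17764 / (0.216·0.17764 + 0.784·0.087591) = 0.038370/0.10704 = 0.3585.

Posterior P(H) ≈ 0.358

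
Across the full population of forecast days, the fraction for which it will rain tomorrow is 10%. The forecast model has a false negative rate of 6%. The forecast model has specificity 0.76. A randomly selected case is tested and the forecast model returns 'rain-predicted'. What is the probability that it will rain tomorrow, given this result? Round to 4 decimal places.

Write H for 'it will rain tomorrow'. Prior odds H:¬H = 0.1/0.9 = 0.11111. For the 'rain-predicted' outcome, the likelihood ratio is 0.94/0.24 = 3.9167.
Posterior odds = 0.11111 × 3.9167 = 0.43519, so P(H|E) = 0.43519/(1+0.43519) = 0.3032.

P(H | E) ≈ 0.3032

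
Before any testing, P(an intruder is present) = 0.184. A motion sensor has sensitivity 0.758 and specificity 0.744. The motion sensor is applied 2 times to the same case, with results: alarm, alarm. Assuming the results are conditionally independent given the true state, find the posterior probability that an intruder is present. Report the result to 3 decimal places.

Posterior P(H) ≈ 0.664

With H the event that an intruder is present, the joint likelihood of the observed sequence is P(data|H) = 0.758·0.758 = 0.57456 and P(data|¬H) = 0.256·0.256 = 0.065536.
Bayes: P(H|data) = 0.184·0.57456 / (0.184·0.57456 + 0.816·0.065536) = 0.10572/0.15920 = 0.6641.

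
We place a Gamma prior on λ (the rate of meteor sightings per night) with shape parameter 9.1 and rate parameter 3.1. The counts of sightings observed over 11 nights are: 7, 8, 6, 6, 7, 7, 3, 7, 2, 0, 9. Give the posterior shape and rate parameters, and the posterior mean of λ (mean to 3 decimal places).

Posterior: Gamma(shape=71.1, rate=14.1); mean ≈ 5.043

Total count ∑xᵢ = 62 over n = 11 nights.
Gamma is conjugate to the Poisson likelihood: posterior is Gamma(shape = 9.1+62 = 71.1, rate = 3.1+11 = 14.1).
E[λ | data] = 71.1/14.1 = 5.043.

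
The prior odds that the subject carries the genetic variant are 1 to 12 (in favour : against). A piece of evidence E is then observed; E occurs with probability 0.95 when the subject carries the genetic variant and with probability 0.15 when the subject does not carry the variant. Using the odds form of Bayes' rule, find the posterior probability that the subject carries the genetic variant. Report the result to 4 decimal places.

Prior odds = 1/12 = 0.083333. In log-odds, ln(0.083333) = -2.4849.
Add log likelihood ratio: ln(6.3333) = 1.8458.
Posterior log-odds = -0.63908, so posterior odds = exp(-0.63908) = 0.52778. Converting, P(H|E) = 0.52778/1.5278 = 0.3455.

Posterior probability ≈ 0.3455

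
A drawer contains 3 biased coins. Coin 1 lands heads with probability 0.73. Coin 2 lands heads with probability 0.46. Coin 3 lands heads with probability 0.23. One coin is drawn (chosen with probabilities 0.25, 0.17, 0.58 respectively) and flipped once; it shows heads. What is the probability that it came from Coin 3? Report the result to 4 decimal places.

Tabulate prior·likelihood by source: [1] prior 0.25, lik 0.73, product 0.1825; [2] prior 0.17, lik 0.46, product 0.07820; [3] prior 0.58, lik 0.23, product 0.1334.
Normalizing constant = 0.39410; the posterior for Coin 3 is its product over the sum, 0.1334/0.39410 = 0.3385.

Posterior probability ≈ 0.3385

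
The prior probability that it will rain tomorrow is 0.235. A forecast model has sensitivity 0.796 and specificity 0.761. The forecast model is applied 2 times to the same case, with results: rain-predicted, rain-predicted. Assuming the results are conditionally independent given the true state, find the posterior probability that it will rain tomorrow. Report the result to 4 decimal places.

With H the event that it will rain tomorrow, the joint likelihood of the observed sequence is P(data|H) = 0.796·0.796 = 0.63362 and P(data|¬H) = 0.239·0.239 = 0.057121.
Bayes: P(H|data) = 0.235·0.63362 / (0.235·0.63362 + 0.765·0.057121) = 0.14890/0.19260 = 0.7731.

Posterior P(H) ≈ 0.7731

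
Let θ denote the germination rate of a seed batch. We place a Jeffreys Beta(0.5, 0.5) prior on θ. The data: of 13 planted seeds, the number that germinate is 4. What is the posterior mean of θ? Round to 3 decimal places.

Posterior mean ≈ 0.321

The binomial likelihood is conjugate to the Beta prior: with 4 successes and 9 failures, the posterior is Beta(0.5+4, 0.5+9) = Beta(4.5, 9.5).
E[θ | data] = 4.5/(4.5+9.5) = 0.321.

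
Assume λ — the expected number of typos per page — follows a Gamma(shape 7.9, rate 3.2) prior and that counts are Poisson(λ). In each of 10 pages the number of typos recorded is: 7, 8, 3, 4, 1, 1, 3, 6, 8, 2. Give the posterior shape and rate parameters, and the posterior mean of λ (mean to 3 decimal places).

Total count ∑xᵢ = 43 over n = 10 pages.
Gamma is conjugate to the Poisson likelihood: posterior is Gamma(shape = 7.9+43 = 50.9, rate = 3.2+10 = 13.2).
Posterior mean = shape/rate = 50.9/13.2 = 3.856.

Posterior: Gamma(shape=50.9, rate=13.2); mean ≈ 3.856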